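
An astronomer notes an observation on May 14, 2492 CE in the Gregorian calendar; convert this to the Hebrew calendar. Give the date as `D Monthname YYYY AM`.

Julian Day Number of the source date = 2631379.
Converting JDN 2631379 to the Hebrew calendar gives 17 Iyar 6252 AM.

17 Iyar 6252 AM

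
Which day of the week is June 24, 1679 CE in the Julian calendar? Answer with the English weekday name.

Tuesday

This is JDN 2334487 (4 July 1679 Gregorian).
2334487 ≡ 1 (mod 7); counting from Monday = 0 gives Tuesday.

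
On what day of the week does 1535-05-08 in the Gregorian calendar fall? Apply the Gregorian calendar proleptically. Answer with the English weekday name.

Wednesday

JDN 2281834 mod 7 = 2, and JDN 0 was a Monday, so this is a Wednesday.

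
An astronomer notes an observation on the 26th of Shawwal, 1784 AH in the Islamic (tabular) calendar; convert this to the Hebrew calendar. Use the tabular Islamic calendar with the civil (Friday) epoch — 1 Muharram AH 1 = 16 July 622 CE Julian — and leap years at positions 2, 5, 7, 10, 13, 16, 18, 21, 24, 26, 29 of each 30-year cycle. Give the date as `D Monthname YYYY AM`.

27 Adar II 6113 AM

The source date corresponds to 2 April 2353 in the Gregorian calendar (JDN 2580567).
That day falls on 27 Adar II 6113 AM in the Hebrew calendar.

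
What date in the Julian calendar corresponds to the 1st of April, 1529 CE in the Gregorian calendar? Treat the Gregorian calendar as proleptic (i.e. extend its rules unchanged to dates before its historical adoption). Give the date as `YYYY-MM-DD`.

1529-03-22

For dates in this range the Gregorian date is 10 days ahead of the Julian.
1 April 1529 Gregorian − 10 days → 22 March 1529 Julian.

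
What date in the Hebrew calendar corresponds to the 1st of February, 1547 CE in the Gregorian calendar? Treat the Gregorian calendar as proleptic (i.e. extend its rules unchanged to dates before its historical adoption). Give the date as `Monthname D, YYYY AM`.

Adar I 1, 5307 AM

Both dates share Julian Day Number 2286121; in the Hebrew calendar that is 1 Adar I 5307 AM.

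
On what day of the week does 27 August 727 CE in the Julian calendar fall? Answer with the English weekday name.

Wednesday

This is JDN 1986833 (31 August 727 Gregorian).
1986833 ≡ 2 (mod 7); counting from Monday = 0 gives Wednesday.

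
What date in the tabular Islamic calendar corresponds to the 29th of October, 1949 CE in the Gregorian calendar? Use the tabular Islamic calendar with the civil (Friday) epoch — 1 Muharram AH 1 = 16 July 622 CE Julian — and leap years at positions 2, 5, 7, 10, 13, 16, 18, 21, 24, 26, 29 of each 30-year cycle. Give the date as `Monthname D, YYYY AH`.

Muharram 6, 1369 AH

Julian Day Number of the source date = 2433219.
Converting JDN 2433219 to the tabular Islamic calendar gives 6 Muharram 1369 AH.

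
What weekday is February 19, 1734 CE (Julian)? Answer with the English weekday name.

Tuesday

Equivalently 2 March 1734 Gregorian, JDN 2354451.
Since JDN mod 7 = 1 (0 = Monday), the day is Tuesday.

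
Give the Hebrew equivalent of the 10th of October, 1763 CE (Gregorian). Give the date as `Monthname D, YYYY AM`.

Cheshvan 3, 5524 AM

Julian Day Number of the source date = 2365265.
Converting JDN 2365265 to the Hebrew calendar gives 3 Cheshvan 5524 AM.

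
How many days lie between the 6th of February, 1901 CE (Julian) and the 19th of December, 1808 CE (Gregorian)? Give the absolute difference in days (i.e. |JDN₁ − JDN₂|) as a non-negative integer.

33664

First date → JDN 2415435; second date → JDN 2381771.
The interval is |2415435 − 2381771| = 33664 days.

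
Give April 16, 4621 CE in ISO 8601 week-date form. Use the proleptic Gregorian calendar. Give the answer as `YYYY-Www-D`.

4621-W16-1

The weekday is Monday (ISO weekday 1).
That Monday belongs to ISO week 16 of ISO year 4621.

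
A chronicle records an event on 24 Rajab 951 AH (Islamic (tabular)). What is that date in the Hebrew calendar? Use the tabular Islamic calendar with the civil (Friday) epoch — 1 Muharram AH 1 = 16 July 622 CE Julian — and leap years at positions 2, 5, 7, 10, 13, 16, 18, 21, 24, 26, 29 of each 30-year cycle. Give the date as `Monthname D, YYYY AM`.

The source date corresponds to 21 October 1544 in the proleptic Gregorian calendar (JDN 2285288).
That day falls on 24 Tishrei 5305 AM in the Hebrew calendar.

Tishrei 24, 5305 AM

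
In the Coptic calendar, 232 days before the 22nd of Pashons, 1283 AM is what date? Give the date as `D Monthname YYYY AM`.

Counting 232 days back from JDN 2293541 reaches JDN 2293309, which is 30 Thout 1283 AM.

30 Thout 1283 AM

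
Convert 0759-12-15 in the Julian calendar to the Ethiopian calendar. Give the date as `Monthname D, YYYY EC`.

Tahsas 18, 752 EC

The source date corresponds to 19 December 759 in the proleptic Gregorian calendar (JDN 1998631).
That day falls on 18 Tahsas 752 EC in the Ethiopian calendar.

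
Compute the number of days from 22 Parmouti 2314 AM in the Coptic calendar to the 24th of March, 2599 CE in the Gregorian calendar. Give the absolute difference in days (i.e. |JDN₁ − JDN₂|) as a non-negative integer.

324

First date → JDN 2670084; second date → JDN 2670408.
The interval is |2670084 − 2670408| = 324 days.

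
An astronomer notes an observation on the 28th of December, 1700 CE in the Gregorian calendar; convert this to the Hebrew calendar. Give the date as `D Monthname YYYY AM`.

17 Tevet 5461 AM

Both dates share Julian Day Number 2342334; in the Hebrew calendar that is 17 Tevet 5461 AM.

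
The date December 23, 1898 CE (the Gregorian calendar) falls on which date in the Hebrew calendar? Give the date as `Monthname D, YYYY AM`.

Tevet 10, 5659 AM

Julian Day Number of the source date = 2414647.
Converting JDN 2414647 to the Hebrew calendar gives 10 Tevet 5659 AM.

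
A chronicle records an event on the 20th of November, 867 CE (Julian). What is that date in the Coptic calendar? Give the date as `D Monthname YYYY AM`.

The source date corresponds to 24 November 867 in the proleptic Gregorian calendar (JDN 2038053).
That day falls on 23 Hathor 584 AM in the Coptic calendar.

23 Hathor 584 AM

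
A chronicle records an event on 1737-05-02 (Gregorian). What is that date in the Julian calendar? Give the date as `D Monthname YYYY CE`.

For dates in this range the Gregorian date is 11 days ahead of the Julian.
2 May 1737 Gregorian − 11 days → 21 April 1737 Julian.

21 April 1737 CE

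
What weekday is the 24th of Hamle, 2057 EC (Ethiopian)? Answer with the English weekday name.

Equivalently 31 July 2065 Gregorian, JDN 2475498.
JDN 2475498 mod 7 = 4, and JDN 0 was a Monday, so this is a Friday.

Friday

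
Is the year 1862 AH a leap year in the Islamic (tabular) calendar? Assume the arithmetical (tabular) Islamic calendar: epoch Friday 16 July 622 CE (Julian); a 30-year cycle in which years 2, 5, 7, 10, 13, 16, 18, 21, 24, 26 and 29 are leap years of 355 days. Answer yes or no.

Year 1862 AH is year 2 of its 30-year cycle; leap positions are 2, 5, 7, 10, 13, 16, 18, 21, 24, 26, 29, so it is a leap year (355 days).

yes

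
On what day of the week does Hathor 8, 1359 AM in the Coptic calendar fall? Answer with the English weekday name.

Friday

Equivalently 14 November 1642 Gregorian, JDN 2321106.
JDN 2321106 mod 7 = 4, and JDN 0 was a Monday, so this is a Friday.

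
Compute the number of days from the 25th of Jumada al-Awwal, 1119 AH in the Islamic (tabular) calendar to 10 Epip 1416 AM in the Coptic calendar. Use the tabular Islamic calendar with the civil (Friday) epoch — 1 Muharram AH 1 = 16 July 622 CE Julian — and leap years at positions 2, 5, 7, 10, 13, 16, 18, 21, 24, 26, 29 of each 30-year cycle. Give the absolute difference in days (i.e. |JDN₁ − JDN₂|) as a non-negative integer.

First date → JDN 2344764; second date → JDN 2342168.
The interval is |2344764 − 2342168| = 2596 days.

2596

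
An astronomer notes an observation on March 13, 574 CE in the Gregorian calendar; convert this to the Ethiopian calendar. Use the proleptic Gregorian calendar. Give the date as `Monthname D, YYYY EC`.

Both dates share Julian Day Number 1930781; in the Ethiopian calendar that is 15 Megabit 566 EC.

Megabit 15, 566 EC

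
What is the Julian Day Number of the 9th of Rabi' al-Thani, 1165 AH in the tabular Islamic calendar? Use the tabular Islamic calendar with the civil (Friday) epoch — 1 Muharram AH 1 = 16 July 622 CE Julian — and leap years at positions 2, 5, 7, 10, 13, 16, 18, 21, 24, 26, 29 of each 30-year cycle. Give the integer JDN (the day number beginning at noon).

In the Gregorian calendar the same day is 25 February 1752.
JDN 2451545 is 1 January 2000 CE (Gregorian); the target day is −90525 days from there, so JDN = 2361020.

2361020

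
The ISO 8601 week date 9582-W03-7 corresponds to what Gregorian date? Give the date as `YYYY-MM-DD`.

ISO week 1 of 9582 is the week containing the first Thursday of 9582.
Week 3, day 7 (Sunday) lands on 9582-01-24.

9582-01-24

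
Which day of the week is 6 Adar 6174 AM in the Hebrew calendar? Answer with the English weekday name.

Wednesday

Equivalently 26 February 2414 Gregorian, JDN 2602812.
JDN 2602812 mod 7 = 2, and JDN 0 was a Monday, so this is a Wednesday.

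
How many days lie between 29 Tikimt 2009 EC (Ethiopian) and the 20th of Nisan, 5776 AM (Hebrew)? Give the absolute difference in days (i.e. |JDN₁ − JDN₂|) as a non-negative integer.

JDN of the first date = 2457701.
JDN of the second date = 2457507.
|2457507 − 2457701| = 194.

194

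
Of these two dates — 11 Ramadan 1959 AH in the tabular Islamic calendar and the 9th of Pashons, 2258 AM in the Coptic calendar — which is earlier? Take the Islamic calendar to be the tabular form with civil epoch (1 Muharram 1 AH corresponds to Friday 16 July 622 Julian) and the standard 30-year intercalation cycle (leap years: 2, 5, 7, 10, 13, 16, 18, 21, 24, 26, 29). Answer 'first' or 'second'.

first

First date → JDN 2642536; second date → JDN 2649647.
JDN 2642536 < JDN 2649647, so the first date is earlier.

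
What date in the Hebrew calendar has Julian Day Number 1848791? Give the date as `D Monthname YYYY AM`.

JDN 1848791 is 19 September 349 in the proleptic Gregorian calendar.
In the Hebrew calendar that day is 19 Tishrei 4110 AM.

19 Tishrei 4110 AM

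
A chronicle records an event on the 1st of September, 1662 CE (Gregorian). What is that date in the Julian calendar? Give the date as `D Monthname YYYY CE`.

The Julian–Gregorian offset here is 10 days (Julian trailing).
1 September 1662 Gregorian − 10 days → 22 August 1662 Julian.

22 August 1662 CE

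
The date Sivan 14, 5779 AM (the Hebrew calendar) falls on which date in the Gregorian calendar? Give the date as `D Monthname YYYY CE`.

17 June 2019 CE

Both dates share Julian Day Number 2458652; in the Gregorian calendar that is 17 June 2019 CE.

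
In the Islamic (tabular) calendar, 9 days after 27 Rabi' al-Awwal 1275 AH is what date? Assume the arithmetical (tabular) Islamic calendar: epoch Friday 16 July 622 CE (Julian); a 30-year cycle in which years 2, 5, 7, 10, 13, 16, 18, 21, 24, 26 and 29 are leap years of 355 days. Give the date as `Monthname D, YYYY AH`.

The starting date is JDN 2399988; 2399988 + 9 = 2399997.
JDN 2399997 corresponds to Rabi' al-Thani 6, 1275 AH.

Rabi' al-Thani 6, 1275 AH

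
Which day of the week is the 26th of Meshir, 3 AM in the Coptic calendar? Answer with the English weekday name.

Sunday

Equivalently 20 February 287 Gregorian, JDN 1825935.
1825935 ≡ 6 (mod 7); counting from Monday = 0 gives Sunday.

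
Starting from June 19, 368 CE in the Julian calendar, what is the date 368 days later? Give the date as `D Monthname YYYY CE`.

22 June 369 CE

Counting 368 days forward from JDN 1855640 reaches JDN 1856008, which is 22 June 369 CE.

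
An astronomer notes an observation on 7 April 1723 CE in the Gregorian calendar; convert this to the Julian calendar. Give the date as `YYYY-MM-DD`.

For dates in this range the Gregorian date is 11 days ahead of the Julian.
7 April 1723 Gregorian − 11 days → 27 March 1723 Julian.

1723-03-27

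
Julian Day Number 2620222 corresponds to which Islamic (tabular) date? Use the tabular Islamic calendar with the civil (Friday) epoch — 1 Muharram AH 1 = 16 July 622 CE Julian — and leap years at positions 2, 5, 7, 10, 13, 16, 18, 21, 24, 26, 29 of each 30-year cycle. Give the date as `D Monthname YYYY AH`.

22 Ramadan 1896 AH

JDN 2620222 is 27 October 2461 in the Gregorian calendar.
In the tabular Islamic calendar that day is 22 Ramadan 1896 AH.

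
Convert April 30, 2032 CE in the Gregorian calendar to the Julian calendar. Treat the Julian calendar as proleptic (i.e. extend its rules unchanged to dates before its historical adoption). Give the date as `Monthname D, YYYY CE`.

At this point the Julian calendar is 13 days behind the Gregorian.
30 April 2032 Gregorian − 13 days → 17 April 2032 Julian.

April 17, 2032 CE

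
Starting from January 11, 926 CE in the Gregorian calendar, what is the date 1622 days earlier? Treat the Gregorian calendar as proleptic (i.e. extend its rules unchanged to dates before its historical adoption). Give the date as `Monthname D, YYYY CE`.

August 3, 921 CE

The starting date is JDN 2059285; 2059285 − 1622 = 2057663.
JDN 2057663 corresponds to August 3, 921 CE.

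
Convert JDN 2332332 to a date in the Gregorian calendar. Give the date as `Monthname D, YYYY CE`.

JDN 2451545 is 1 Jan 2000; 2332332 is −119213 days from there.

August 9, 1673 CE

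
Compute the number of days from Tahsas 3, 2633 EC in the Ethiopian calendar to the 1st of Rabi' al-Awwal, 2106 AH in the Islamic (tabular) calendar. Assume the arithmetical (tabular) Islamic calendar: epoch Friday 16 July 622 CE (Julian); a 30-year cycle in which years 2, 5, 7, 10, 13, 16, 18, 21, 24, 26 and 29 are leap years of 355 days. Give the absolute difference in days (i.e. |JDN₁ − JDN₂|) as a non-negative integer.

First date → JDN 2685651; second date → JDN 2694441.
The interval is |2685651 − 2694441| = 8790 days.

8790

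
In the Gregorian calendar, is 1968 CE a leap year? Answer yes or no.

1968 is divisible by 4 and not by 100, so it is a leap year.

yes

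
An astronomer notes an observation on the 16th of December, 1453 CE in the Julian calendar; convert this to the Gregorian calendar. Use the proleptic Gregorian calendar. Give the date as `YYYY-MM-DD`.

For dates in this range the Gregorian date is 9 days ahead of the Julian.
16 December 1453 Julian + 9 days → 25 December 1453 Gregorian.

1453-12-25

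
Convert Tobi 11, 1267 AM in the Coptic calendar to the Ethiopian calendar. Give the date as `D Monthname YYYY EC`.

Both dates share Julian Day Number 2287566; in the Ethiopian calendar that is 11 Tir 1543 EC.

11 Tir 1543 EC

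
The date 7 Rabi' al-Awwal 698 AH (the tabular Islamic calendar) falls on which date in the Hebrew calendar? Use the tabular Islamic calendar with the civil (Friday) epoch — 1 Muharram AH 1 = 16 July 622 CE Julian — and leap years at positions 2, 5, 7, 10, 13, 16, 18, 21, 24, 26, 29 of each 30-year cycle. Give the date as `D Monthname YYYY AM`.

Julian Day Number of the source date = 2195499.
Converting JDN 2195499 to the Hebrew calendar gives 7 Tevet 5059 AM.

7 Tevet 5059 AM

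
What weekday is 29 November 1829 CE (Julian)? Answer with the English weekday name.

Friday

In the Gregorian calendar this is 11 December 1829 (JDN 2389433).
Since JDN mod 7 = 4 (0 = Monday), the day is Friday.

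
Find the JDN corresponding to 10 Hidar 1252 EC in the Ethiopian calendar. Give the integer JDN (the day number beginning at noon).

2181218

Equivalently 14 November 1259 (proleptic Gregorian).
JDN 2299161 is 15 October 1582 CE (Gregorian); the target day is −117943 days from there, so JDN = 2181218.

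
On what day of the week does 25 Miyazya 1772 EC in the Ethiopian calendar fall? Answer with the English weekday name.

Monday

Equivalently 1 May 1780 Gregorian, JDN 2371313.
JDN 2371313 mod 7 = 0, and JDN 0 was a Monday, so this is a Monday.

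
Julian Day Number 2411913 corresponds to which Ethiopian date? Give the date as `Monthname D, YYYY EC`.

The Gregorian equivalent of JDN 2411913 is 29 June 1891.
In the Ethiopian calendar that day is Sene 23, 1883 EC.

Sene 23, 1883 EC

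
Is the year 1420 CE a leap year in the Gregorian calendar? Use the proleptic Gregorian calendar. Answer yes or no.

1420 is divisible by 4 and not by 100, so it is a leap year.

yes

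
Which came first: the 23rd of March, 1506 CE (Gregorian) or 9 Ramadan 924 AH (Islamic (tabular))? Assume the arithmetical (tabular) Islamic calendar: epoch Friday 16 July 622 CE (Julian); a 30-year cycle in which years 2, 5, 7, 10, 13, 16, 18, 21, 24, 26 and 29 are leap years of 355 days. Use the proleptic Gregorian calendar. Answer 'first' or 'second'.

first

The two dates have Julian Day Numbers 2271196 and 2275764 respectively.
Since 2271196 < 2275764, the first date comes first.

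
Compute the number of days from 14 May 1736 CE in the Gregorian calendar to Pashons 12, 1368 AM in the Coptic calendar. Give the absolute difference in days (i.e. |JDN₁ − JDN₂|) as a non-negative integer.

30677

JDN of the first date = 2355255.
JDN of the second date = 2324578.
|2324578 − 2355255| = 30677.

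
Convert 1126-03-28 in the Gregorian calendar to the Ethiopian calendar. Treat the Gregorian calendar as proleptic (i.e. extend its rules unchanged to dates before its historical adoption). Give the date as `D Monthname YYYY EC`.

25 Megabit 1118 EC

Both dates share Julian Day Number 2132409; in the Ethiopian calendar that is 25 Megabit 1118 EC.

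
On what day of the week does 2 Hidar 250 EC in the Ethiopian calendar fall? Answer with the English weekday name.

Equivalently 29 October 257 Gregorian, JDN 1815229.
JDN 1815229 mod 7 = 3, and JDN 0 was a Monday, so this is a Thursday.

Thursday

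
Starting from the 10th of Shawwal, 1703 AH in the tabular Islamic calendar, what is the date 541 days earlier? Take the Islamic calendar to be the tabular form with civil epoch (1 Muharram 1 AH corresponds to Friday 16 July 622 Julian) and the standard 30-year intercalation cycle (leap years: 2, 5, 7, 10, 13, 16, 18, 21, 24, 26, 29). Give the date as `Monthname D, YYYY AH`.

The starting date is JDN 2551847; 2551847 − 541 = 2551306.
JDN 2551306 corresponds to Rabi' al-Awwal 30, 1702 AH.

Rabi' al-Awwal 30, 1702 AH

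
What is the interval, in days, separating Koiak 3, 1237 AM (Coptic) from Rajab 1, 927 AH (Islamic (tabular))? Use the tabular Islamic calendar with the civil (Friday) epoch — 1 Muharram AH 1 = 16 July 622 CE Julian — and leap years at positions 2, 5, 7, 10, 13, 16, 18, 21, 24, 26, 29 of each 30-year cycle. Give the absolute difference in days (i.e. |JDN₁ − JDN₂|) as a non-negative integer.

First date → JDN 2276571; second date → JDN 2276761.
The interval is |2276571 − 2276761| = 190 days.

190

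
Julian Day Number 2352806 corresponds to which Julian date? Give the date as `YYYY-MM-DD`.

1729-08-19

JDN 2352806 is 30 August 1729 in the Gregorian calendar.
In the Julian calendar that day is 1729-08-19.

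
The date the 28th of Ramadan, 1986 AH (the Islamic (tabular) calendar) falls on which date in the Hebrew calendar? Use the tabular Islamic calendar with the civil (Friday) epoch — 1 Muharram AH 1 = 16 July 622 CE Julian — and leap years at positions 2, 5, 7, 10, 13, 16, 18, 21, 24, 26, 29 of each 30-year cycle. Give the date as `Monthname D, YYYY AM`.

Shevat 27, 6309 AM

Julian Day Number of the source date = 2652121.
Converting JDN 2652121 to the Hebrew calendar gives 27 Shevat 6309 AM.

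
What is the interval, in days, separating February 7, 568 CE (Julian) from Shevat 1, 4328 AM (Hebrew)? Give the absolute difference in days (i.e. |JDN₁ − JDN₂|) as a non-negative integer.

22

First date → JDN 1928557; second date → JDN 1928535.
The interval is |1928557 − 1928535| = 22 days.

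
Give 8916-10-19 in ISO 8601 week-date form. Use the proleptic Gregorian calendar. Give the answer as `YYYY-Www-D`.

8916-W43-1

The weekday is Monday (ISO weekday 1).
That Monday belongs to ISO week 43 of ISO year 8916.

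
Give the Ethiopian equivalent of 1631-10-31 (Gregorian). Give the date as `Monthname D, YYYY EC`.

Tikimt 23, 1624 EC

Julian Day Number of the source date = 2317074.
Converting JDN 2317074 to the Ethiopian calendar gives 23 Tikimt 1624 EC.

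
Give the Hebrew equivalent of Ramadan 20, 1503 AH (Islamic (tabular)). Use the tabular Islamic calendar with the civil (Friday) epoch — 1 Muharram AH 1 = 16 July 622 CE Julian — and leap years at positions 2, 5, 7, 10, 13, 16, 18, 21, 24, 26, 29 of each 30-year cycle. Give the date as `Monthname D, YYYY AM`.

Tammuz 21, 5840 AM

Julian Day Number of the source date = 2480954.
Converting JDN 2480954 to the Hebrew calendar gives 21 Tammuz 5840 AM.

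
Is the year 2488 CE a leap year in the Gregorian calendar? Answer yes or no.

2488 is divisible by 4 and not by 100, so it is a leap year.

yes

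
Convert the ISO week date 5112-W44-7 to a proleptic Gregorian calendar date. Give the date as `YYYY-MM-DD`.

5112-11-03

ISO week 1 of 5112 is the week containing the first Thursday of 5112.
Week 44, day 7 (Sunday) lands on 5112-11-03.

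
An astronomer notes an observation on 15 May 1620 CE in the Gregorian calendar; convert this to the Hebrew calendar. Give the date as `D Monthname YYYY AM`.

Both dates share Julian Day Number 2312888; in the Hebrew calendar that is 12 Iyar 5380 AM.

12 Iyar 5380 AM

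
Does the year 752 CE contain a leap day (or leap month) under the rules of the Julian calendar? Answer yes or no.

yes

752 mod 4 = 0, so it is a leap year in the Julian calendar.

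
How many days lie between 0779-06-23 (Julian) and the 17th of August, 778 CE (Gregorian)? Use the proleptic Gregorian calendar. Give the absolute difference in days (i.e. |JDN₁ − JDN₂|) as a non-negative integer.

314

JDN of the first date = 2005761.
JDN of the second date = 2005447.
|2005447 − 2005761| = 314.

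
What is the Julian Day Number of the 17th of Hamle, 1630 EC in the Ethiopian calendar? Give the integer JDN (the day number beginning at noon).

2319529

Equivalently 21 July 1638 (Gregorian).
JDN 2400001 is 17 November 1858 CE (Gregorian), MJD 0; the target day is −80472 days from there, so JDN = 2319529.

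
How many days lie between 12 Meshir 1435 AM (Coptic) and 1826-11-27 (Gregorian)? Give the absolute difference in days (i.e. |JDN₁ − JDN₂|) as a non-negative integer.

First date → JDN 2348959; second date → JDN 2388323.
The interval is |2348959 − 2388323| = 39364 days.

39364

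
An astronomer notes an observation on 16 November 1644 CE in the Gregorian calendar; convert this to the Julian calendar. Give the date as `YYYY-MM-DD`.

The Julian–Gregorian offset here is 10 days (Julian trailing).
16 November 1644 Gregorian − 10 days → 6 November 1644 Julian.

1644-11-06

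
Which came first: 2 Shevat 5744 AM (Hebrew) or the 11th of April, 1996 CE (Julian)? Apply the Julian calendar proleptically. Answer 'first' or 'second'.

The two dates have Julian Day Numbers 2445706 and 2450198 respectively.
Since 2445706 < 2450198, the first date comes first.

first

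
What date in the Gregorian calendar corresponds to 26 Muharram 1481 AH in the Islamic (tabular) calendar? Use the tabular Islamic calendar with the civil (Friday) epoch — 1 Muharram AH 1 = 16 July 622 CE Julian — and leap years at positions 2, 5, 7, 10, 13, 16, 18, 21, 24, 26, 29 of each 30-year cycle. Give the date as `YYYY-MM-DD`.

2058-07-18

Julian Day Number of the source date = 2472928.
Converting JDN 2472928 to the Gregorian calendar gives 18 July 2058 CE.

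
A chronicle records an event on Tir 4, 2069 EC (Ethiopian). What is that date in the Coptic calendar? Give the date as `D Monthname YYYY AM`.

4 Tobi 1793 AM

Both dates share Julian Day Number 2479681; in the Coptic calendar that is 4 Tobi 1793 AM.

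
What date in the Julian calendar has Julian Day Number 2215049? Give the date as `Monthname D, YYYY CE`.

JDN 2215049 is 30 June 1352 in the proleptic Gregorian calendar.
In the Julian calendar that day is June 22, 1352 CE.

June 22, 1352 CE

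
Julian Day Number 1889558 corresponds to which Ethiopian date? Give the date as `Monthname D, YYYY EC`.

Ginbot 5, 453 EC

JDN 1889558 is 1 May 461 in the proleptic Gregorian calendar.
In the Ethiopian calendar that day is Ginbot 5, 453 EC.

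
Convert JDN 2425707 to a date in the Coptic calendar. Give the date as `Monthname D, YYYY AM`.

Paremhat 27, 1645 AM

The Gregorian equivalent of JDN 2425707 is 5 April 1929.
In the Coptic calendar that day is Paremhat 27, 1645 AM.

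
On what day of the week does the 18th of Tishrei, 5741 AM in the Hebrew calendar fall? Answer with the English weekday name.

This is JDN 2444511 (28 September 1980 Gregorian).
JDN 2444511 mod 7 = 6, and JDN 0 was a Monday, so this is a Sunday.

Sunday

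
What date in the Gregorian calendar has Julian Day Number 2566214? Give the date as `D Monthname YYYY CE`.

15 December 2313 CE

JDN 2451545 is 1 Jan 2000; 2566214 is +114669 days from there.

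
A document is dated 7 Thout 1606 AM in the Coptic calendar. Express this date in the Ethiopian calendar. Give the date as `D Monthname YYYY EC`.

7 Meskerem 1882 EC

The source date corresponds to 16 September 1889 in the Gregorian calendar (JDN 2411262).
That day falls on 7 Meskerem 1882 EC in the Ethiopian calendar.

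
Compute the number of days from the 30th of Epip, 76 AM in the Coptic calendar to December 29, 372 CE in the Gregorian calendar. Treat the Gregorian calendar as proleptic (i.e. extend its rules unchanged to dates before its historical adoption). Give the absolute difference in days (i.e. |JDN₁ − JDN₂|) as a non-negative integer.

JDN of the first date = 1852753.
JDN of the second date = 1857293.
|1857293 − 1852753| = 4540.

4540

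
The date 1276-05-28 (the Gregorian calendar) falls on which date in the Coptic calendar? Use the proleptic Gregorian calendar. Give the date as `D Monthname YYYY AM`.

26 Pashons 992 AM

Julian Day Number of the source date = 2187258.
Converting JDN 2187258 to the Coptic calendar gives 26 Pashons 992 AM.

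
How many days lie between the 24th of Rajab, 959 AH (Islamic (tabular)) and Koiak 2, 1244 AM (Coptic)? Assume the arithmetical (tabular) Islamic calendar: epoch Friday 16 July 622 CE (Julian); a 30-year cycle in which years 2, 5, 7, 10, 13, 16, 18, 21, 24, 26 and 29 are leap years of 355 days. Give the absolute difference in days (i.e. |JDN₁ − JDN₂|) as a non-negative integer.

8996

JDN of the first date = 2288123.
JDN of the second date = 2279127.
|2279127 − 2288123| = 8996.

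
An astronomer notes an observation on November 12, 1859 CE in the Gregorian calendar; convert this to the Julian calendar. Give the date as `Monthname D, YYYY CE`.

October 31, 1859 CE

For dates in this range the Gregorian date is 12 days ahead of the Julian.
12 November 1859 Gregorian − 12 days → 31 October 1859 Julian.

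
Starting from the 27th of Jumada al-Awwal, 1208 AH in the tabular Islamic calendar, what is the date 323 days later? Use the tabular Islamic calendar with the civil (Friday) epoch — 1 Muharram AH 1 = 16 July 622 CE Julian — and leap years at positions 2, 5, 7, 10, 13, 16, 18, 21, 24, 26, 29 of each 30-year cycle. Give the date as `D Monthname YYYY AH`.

JDN of the 27th of Jumada al-Awwal, 1208 AH = 2376305.
2376305 + 323 = 2376628.
JDN 2376628 in the tabular Islamic calendar is 25 Rabi' al-Thani 1209 AH.

25 Rabi' al-Thani 1209 AH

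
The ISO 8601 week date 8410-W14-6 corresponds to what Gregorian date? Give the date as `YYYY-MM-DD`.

ISO week 1 of 8410 is the week containing the first Thursday of 8410.
Week 14, day 6 (Saturday) lands on 8410-04-10.

8410-04-10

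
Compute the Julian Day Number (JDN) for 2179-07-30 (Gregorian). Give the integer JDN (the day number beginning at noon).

2517134

JDN 2299161 is 15 October 1582 CE (Gregorian); the target day is +217973 days from there, so JDN = 2517134.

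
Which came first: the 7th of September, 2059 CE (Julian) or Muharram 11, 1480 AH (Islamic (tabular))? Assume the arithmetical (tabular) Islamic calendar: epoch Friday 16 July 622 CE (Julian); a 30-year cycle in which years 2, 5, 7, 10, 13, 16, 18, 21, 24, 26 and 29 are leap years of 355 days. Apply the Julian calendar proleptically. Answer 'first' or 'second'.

second

Converting both to JDN: 2473357 vs 2472558; the smaller is the second.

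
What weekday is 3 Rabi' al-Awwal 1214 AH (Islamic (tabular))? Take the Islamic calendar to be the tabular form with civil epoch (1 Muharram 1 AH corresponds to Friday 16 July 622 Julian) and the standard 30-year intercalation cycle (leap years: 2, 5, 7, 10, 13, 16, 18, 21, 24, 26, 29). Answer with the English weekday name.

Equivalently 5 August 1799 Gregorian, JDN 2378348.
Since JDN mod 7 = 0 (0 = Monday), the day is Monday.

Monday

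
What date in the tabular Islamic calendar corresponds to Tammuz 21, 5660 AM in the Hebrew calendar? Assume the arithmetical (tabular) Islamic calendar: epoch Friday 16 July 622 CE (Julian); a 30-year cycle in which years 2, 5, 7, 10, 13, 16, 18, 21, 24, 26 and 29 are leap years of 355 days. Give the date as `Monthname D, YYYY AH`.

Both dates share Julian Day Number 2415219; in the tabular Islamic calendar that is 20 Rabi' al-Awwal 1318 AH.

Rabi' al-Awwal 20, 1318 AH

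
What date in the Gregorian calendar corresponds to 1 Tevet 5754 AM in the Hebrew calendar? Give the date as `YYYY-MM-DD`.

Julian Day Number of the source date = 2449337.
Converting JDN 2449337 to the Gregorian calendar gives 15 December 1993 CE.

1993-12-15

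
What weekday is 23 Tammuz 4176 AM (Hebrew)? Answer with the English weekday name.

Wednesday

Equivalently 6 July 416 Gregorian, JDN 1873188.
JDN 1873188 mod 7 = 2, and JDN 0 was a Monday, so this is a Wednesday.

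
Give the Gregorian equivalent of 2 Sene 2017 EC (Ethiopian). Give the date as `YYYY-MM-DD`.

2025-06-09

Julian Day Number of the source date = 2460836.
Converting JDN 2460836 to the Gregorian calendar gives 9 June 2025 CE.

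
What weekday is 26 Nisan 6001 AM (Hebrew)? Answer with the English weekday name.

Equivalently 8 April 2241 Gregorian, JDN 2539666.
JDN 2539666 mod 7 = 3, and JDN 0 was a Monday, so this is a Thursday.

Thursday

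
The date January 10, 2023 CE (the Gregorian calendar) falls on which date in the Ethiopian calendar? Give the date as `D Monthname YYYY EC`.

Both dates share Julian Day Number 2459955; in the Ethiopian calendar that is 2 Tir 2015 EC.

2 Tir 2015 EC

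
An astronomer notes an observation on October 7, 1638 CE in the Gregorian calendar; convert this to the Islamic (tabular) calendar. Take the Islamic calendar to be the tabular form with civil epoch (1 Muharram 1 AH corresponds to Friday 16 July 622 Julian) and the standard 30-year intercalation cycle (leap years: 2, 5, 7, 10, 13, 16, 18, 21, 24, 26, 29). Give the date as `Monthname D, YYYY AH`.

Jumada al-Awwal 28, 1048 AH

Julian Day Number of the source date = 2319607.
Converting JDN 2319607 to the tabular Islamic calendar gives 28 Jumada al-Awwal 1048 AH.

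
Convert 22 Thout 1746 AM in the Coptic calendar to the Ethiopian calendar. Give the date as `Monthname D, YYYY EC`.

Meskerem 22, 2022 EC

Both dates share Julian Day Number 2462412; in the Ethiopian calendar that is 22 Meskerem 2022 EC.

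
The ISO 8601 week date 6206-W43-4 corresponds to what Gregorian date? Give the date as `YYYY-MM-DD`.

ISO week 1 of 6206 is the week containing the first Thursday of 6206.
Week 43, day 4 (Thursday) lands on 6206-10-23.

6206-10-23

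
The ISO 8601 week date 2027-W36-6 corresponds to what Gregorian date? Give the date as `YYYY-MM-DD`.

2027-09-11

ISO week 1 of 2027 is the week containing the first Thursday of 2027.
Week 36, day 6 (Saturday) lands on 2027-09-11.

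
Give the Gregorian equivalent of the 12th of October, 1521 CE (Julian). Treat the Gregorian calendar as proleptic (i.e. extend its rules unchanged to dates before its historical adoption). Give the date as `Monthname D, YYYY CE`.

October 22, 1521 CE

The Julian–Gregorian offset here is 10 days (Julian trailing).
12 October 1521 Julian + 10 days → 22 October 1521 Gregorian.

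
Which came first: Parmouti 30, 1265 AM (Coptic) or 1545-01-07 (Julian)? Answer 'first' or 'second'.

second

The two dates have Julian Day Numbers 2286945 and 2285376 respectively.
Since 2285376 < 2286945, the second date comes first.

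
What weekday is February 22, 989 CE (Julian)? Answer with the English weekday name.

Friday

Equivalently 27 February 989 Gregorian, JDN 2082343.
Since JDN mod 7 = 4 (0 = Monday), the day is Friday.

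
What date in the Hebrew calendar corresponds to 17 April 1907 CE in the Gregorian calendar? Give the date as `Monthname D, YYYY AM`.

Both dates share Julian Day Number 2417683; in the Hebrew calendar that is 3 Iyar 5667 AM.

Iyar 3, 5667 AM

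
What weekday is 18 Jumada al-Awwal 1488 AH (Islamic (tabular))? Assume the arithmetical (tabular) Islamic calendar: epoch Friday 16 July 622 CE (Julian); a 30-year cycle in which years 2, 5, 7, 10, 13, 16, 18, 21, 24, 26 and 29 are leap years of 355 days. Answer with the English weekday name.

Equivalently 20 August 2065 Gregorian, JDN 2475518.
Since JDN mod 7 = 3 (0 = Monday), the day is Thursday.

Thursday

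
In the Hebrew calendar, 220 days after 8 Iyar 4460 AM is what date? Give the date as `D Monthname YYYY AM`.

21 Kislev 4461 AM

The starting date is JDN 1976854; 1976854 + 220 = 1977074.
JDN 1977074 corresponds to 21 Kislev 4461 AM.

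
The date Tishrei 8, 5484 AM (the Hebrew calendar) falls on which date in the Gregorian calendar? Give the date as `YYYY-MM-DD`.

Both dates share Julian Day Number 2350652; in the Gregorian calendar that is 7 October 1723 CE.

1723-10-07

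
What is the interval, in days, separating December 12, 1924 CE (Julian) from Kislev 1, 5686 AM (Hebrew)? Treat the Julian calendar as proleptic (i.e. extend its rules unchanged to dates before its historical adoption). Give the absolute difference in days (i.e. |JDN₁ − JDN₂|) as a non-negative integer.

First date → JDN 2424145; second date → JDN 2424473.
The interval is |2424145 − 2424473| = 328 days.

328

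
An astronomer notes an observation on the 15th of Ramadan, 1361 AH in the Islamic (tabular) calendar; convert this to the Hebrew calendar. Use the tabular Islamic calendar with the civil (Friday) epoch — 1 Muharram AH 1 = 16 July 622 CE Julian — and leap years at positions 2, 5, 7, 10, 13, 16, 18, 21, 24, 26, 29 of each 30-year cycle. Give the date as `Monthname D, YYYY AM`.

Julian Day Number of the source date = 2430629.
Converting JDN 2430629 to the Hebrew calendar gives 15 Tishrei 5703 AM.

Tishrei 15, 5703 AM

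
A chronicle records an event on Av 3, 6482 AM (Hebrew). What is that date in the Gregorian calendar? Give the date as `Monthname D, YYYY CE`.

Both dates share Julian Day Number 2715468; in the Gregorian calendar that is 7 August 2722 CE.

August 7, 2722 CE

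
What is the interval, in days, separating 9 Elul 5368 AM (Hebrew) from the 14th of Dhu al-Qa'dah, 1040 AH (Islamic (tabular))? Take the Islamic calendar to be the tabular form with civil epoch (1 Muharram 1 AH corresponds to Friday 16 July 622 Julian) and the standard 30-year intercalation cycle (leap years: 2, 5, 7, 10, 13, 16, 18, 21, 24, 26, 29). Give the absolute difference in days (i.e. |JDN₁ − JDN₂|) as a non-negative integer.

JDN of the first date = 2308603.
JDN of the second date = 2316935.
|2316935 − 2308603| = 8332.

8332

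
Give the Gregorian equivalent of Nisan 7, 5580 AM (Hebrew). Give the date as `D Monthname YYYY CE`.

Both dates share Julian Day Number 2385882; in the Gregorian calendar that is 22 March 1820 CE.

22 March 1820 CE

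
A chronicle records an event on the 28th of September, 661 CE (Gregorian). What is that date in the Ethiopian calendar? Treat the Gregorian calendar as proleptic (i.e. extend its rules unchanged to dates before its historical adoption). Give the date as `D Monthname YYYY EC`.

Julian Day Number of the source date = 1962756.
Converting JDN 1962756 to the Ethiopian calendar gives 28 Meskerem 654 EC.

28 Meskerem 654 EC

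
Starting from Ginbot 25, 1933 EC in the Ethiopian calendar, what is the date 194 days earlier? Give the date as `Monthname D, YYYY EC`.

Hidar 11, 1933 EC

The starting date is JDN 2430148; 2430148 − 194 = 2429954.
JDN 2429954 corresponds to Hidar 11, 1933 EC.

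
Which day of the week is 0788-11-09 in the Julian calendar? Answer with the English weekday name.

Equivalently 13 November 788 Gregorian, JDN 2009188.
2009188 ≡ 6 (mod 7); counting from Monday = 0 gives Sunday.

Sunday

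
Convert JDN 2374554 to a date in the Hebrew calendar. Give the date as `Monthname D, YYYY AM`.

JDN 2374554 is 16 March 1789 in the Gregorian calendar.
In the Hebrew calendar that day is Adar 18, 5549 AM.

Adar 18, 5549 AM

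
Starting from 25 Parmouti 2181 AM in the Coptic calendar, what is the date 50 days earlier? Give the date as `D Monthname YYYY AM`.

JDN of 25 Parmouti 2181 AM = 2621509.
2621509 − 50 = 2621459.
JDN 2621459 in the Coptic calendar is 5 Paremhat 2181 AM.

5 Paremhat 2181 AM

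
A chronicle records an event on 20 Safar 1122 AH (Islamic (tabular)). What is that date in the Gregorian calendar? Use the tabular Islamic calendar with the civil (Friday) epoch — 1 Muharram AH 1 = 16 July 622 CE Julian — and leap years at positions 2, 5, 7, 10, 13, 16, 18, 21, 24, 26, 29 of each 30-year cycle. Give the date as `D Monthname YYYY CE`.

20 April 1710 CE

Julian Day Number of the source date = 2345734.
Converting JDN 2345734 to the Gregorian calendar gives 20 April 1710 CE.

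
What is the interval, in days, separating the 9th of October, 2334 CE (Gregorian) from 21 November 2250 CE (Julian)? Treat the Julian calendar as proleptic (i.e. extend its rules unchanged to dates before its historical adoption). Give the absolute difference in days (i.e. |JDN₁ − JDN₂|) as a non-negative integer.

30622

JDN of the first date = 2573817.
JDN of the second date = 2543195.
|2543195 − 2573817| = 30622.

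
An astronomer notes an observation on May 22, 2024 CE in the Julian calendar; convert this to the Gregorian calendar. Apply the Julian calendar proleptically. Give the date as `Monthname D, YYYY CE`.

For dates in this range the Gregorian date is 13 days ahead of the Julian.
22 May 2024 Julian + 13 days → 4 June 2024 Gregorian.

June 4, 2024 CE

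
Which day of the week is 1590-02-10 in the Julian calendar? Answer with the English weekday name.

Tuesday

Equivalently 20 February 1590 Gregorian, JDN 2301846.
JDN 2301846 mod 7 = 1, and JDN 0 was a Monday, so this is a Tuesday.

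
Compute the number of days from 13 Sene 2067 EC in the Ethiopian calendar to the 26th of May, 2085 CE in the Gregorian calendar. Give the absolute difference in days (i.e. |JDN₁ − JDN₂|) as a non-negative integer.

3628

First date → JDN 2479109; second date → JDN 2482737.
The interval is |2479109 − 2482737| = 3628 days.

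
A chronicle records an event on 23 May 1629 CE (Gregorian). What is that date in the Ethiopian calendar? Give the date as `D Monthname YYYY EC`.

18 Ginbot 1621 EC

Julian Day Number of the source date = 2316183.
Converting JDN 2316183 to the Ethiopian calendar gives 18 Ginbot 1621 EC.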